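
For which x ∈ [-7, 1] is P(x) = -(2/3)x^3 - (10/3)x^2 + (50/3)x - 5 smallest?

Differentiating, P'(x) = -2x^2 - (20/3)x + 50/3; whose only zero in [-7, 1] is x = -5.
Compare values at every candidate in [-7, 1]: P(-7) = -169/3, P(-5) = -265/3, P(1) = 23/3.
So the minimum is P(-5) = -265/3.

-5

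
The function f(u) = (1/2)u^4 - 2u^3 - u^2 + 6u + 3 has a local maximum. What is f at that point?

13/2

Critical points: f'(u) = 2u^3 - 6u^2 - 2u + 6 vanishes at u = -1, 1, 3.
Second-derivative test with f''(u) = 6u^2 - 12u - 2: f''(-1) = 16 > 0 ⇒ local minimum; f''(1) = -8 < 0 ⇒ local maximum; f''(3) = 16 > 0 ⇒ local minimum.
Thus f has its local maximum at u = 1, with value 13/2.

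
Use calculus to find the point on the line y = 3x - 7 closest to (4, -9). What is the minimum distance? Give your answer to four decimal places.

Minimize D(x)^2 = (x - 4)^2 + (3x + 2)^2.
d/dx[D^2] = 2(x - 4) + 2·3·(3x + 2) = 0 ⇒ x = -1/5.
Then y = -38/5 and the distance is √(98/5) ≈ 4.4272.

4.4272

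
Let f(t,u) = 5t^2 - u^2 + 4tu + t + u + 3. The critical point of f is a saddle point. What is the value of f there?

3

∂f/∂t = 10t + 4u + 1 = 0 and ∂f/∂u = 4t - 2u + 1 = 0, so (t, u) = (-1/6, 1/6).
The Hessian has f_{tt} = 10, f_{uu} = -2, f_{tu} = 4, giving D = -36 < 0, so the point is a saddle point.
f(-1/6, 1/6) = 3.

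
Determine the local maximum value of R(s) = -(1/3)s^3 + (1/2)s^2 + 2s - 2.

4/3

R'(s) = -s^2 + s + 2 = 0 at s = -1, 2.
Since R''(s) = -2s + 1, we get R''(-1) = 3 > 0 ⇒ local minimum; R''(2) = -3 < 0 ⇒ local maximum.
The local maximum is R(2) = 4/3.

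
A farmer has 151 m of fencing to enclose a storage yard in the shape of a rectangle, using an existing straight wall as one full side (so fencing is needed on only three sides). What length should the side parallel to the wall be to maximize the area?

151/2

Let the sides perpendicular to the wall have length x and the parallel side y, so 2x + y = 151 and the area is A = xy = x(151 − 2x).
A'(x) = 151 − 4x = 0 gives x = 151/4, and A''(x) = −4 < 0 confirms a maximum.
Then y = 151 − 2·151/4 = 151/2 and A = 22801/8.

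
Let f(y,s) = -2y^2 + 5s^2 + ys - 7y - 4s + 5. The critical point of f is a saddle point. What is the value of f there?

∂f/∂y = -4y + s - 7 = 0 and ∂f/∂s = y + 10s - 4 = 0, so (y, s) = (-66/41, 23/41).
The Hessian has f_{yy} = -4, f_{ss} = 10, f_{ys} = 1, giving D = -41 < 0, so the point is a saddle point.
f(-66/41, 23/41) = 390/41.

390/41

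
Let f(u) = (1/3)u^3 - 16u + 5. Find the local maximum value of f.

143/3

f'(u) = u^2 - 16. Setting f'(u) = 0 gives u ∈ {-4, 4}.
Second-derivative test with f''(u) = 2u: f''(-4) = -8 < 0 ⇒ local maximum; f''(4) = 8 > 0 ⇒ local minimum.
So the local maximum value is f(-4) = 143/3.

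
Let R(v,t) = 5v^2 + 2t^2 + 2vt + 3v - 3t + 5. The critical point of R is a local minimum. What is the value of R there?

∂R/∂v = 10v + 2t + 3 = 0 and ∂R/∂t = 2v + 4t - 3 = 0, so (v, t) = (-1/2, 1).
The Hessian has R_{vv} = 10, R_{tt} = 4, R_{vt} = 2, giving D = 36 > 0 with R_{vv} > 0, so the point is a local minimum.
R(-1/2, 1) = 11/4.

11/4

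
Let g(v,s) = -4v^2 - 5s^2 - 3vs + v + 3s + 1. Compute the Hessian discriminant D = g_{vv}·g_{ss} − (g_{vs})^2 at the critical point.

71

∂g/∂v = -8v - 3s + 1 = 0 and ∂g/∂s = -3v - 10s + 3 = 0, so (v, s) = (1/71, 21/71).
The Hessian has g_{vv} = -8, g_{ss} = -10, g_{vs} = -3, giving D = 71 > 0 with g_{vv} < 0, so the point is a local maximum.
D = (-8)·(-10) − (-3)^2 = 71.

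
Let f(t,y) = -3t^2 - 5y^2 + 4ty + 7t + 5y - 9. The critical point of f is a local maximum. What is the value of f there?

∂f/∂t = -6t + 4y + 7 = 0 and ∂f/∂y = 4t - 10y + 5 = 0, so (t, y) = (45/22, 29/22).
The Hessian has f_{tt} = -6, f_{yy} = -10, f_{ty} = 4, giving D = 44 > 0 with f_{tt} < 0, so the point is a local maximum.
f(45/22, 29/22) = 16/11.

16/11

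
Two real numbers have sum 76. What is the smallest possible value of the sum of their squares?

2888

With a + b = 76, a^2 + b^2 = a^2 + (76 − a)^2.
The derivative 2a − 2(76 − a) = 4a − 152 vanishes at a = 38; second derivative 4 > 0, a minimum.
The minimum is 2·(38)^2 = 2888.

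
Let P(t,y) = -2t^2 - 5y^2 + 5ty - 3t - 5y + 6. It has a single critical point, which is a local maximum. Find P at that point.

52/3

∂P/∂t = -4t + 5y - 3 = 0 and ∂P/∂y = 5t - 10y - 5 = 0, so (t, y) = (-11/3, -7/3).
The Hessian has P_{tt} = -4, P_{yy} = -10, P_{ty} = 5, giving D = 15 > 0 with P_{tt} < 0, so the point is a local maximum.
P(-11/3, -7/3) = 52/3.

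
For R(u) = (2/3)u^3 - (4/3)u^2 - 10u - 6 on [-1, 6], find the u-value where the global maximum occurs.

6

The derivative is 2u^2 - (8/3)u - 10, whose only zero in [-1, 6] is u = 3.
Compare values at every candidate in [-1, 6]: R(-1) = 2,  R(3) = -30,  R(6) = 30.
The maximum over the interval is 30, attained at u = 6.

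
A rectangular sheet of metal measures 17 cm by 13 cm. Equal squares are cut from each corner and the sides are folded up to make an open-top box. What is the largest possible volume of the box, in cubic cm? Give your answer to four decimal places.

240.1322

With cut size x, the volume is V(x) = x(17 − 2x)(13 − 2x) for 0 < x < 6.5.
V'(x) = 12x^2 − 120x + 221. Setting V'(x) = 0 gives x ≈ 2.4342 (the root in (0, 6.5)).
V''(x) = 24x − 120 is negative there, so this is the maximum; V ≈ 240.1322.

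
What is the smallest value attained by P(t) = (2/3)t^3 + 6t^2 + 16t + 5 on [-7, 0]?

P'(t) = 2t^2 + 12t + 16, which vanishes at t = -4 and t = -2.
Candidates: P(-7) = -125/3, P(-4) = -17/3, P(-2) = -25/3, P(0) = 5.
So the minimum is P(-7) = -125/3.

-125/3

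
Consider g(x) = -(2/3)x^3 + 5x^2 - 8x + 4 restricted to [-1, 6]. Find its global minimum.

The derivative is -2x^2 + 10x - 8, which vanishes at x = 1 and x = 4.
Compare values at every candidate in [-1, 6]: g(-1) = 53/3, g(1) = 1/3, g(4) = 28/3, g(6) = -8.
The minimum over the interval is -8, attained at x = 6.

-8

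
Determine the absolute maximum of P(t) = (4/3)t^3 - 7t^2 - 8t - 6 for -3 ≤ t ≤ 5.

The derivative is 4t^2 - 14t - 8, which vanishes at t = -1/2 and t = 4.
Compare values at every candidate in [-3, 5]: P(-3) = -81; P(-1/2) = -47/12; P(4) = -194/3; P(5) = -163/3.
The maximum over the interval is -47/12, attained at t = -1/2.

-47/12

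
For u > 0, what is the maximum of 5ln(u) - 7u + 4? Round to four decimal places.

P'(u) = 5/u − 7 = 0 gives u = 5/7.
P''(u) = -5/u², which is negative for u > 0, so this is a local maximum.
P(5/7) = 5·ln(5/7) - 5 + 4 ≈ -2.6824.

-2.6824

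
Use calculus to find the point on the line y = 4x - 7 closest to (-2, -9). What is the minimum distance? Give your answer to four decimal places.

Minimize D(x)^2 = (x + 2)^2 + (4x + 2)^2.
d/dx[D^2] = 2(x + 2) + 2·4·(4x + 2) = 0 ⇒ x = -10/17.
Then y = -159/17 and the distance is √(36/17) ≈ 1.4552.

1.4552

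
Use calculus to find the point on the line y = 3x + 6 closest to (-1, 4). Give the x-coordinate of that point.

Minimize D(x)^2 = (x + 1)^2 + (3x + 2)^2.
d/dx[D^2] = 2(x + 1) + 2·3·(3x + 2) = 0 ⇒ x = -7/10.
Then y = 39/10 and the distance is √(1/10) ≈ 0.3162.

-7/10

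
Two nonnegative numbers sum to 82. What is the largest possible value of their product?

With x + y = 82, the product is P(x) = x(82 − x).
P'(x) = 82 − 2x = 0 gives x = 41; P'' = −2 < 0, so this is the maximum.
P = 41·41 = 1681.

1681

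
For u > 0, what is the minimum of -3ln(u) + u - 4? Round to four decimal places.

-4.2958

h'(u) = -3/u + 1 = 0 gives u = 3.
h''(u) = 3/u², which is positive for u > 0, so this is a local minimum.
h(3) = -3·ln(3) + 3 - 4 ≈ -4.2958.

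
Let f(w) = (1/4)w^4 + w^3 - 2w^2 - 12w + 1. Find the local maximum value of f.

f'(w) = w^3 + 3w^2 - 4w - 12. Setting f'(w) = 0 gives w ∈ {-3, -2, 2}.
Second-derivative test with f''(w) = 3w^2 + 6w - 4: f''(-3) = 5 > 0 ⇒ local minimum; f''(-2) = -4 < 0 ⇒ local maximum; f''(2) = 20 > 0 ⇒ local minimum.
So the local maximum value is f(-2) = 13.

13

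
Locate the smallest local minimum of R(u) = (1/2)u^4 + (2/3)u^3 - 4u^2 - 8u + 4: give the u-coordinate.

Critical points: R'(u) = 2u^3 + 2u^2 - 8u - 8 vanishes at u = -2, -1, 2.
Second-derivative test with R''(u) = 6u^2 + 4u - 8: R''(-2) = 8 > 0 ⇒ local minimum; R''(-1) = -6 < 0 ⇒ local maximum; R''(2) = 24 > 0 ⇒ local minimum.
The smallest local minimum is R(2) = -44/3.

2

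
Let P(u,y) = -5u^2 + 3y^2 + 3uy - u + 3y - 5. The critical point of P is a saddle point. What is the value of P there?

∂P/∂u = -10u + 3y - 1 = 0 and ∂P/∂y = 3u + 6y + 3 = 0, so (u, y) = (-5/23, -9/23).
The Hessian has P_{uu} = -10, P_{yy} = 6, P_{uy} = 3, giving D = -69 < 0, so the point is a saddle point.
P(-5/23, -9/23) = -126/23.

-126/23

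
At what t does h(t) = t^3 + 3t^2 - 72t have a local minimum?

h'(t) = 3t^2 + 6t - 72 = 0 at t = -6, 4.
h''(t) = 6t + 6. h''(-6) = -30 < 0 ⇒ local maximum; h''(4) = 30 > 0 ⇒ local minimum.
Thus h has its local minimum at t = 4, with value -176.

4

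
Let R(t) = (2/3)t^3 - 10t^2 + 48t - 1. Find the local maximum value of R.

221/3

R'(t) = 2t^2 - 20t + 48 = 0 at t = 4, 6.
Since R''(t) = 4t - 20, we get R''(4) = -4 < 0 ⇒ local maximum; R''(6) = 4 > 0 ⇒ local minimum.
The local maximum is R(4) = 221/3.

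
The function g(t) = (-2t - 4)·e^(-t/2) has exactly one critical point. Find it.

g'(t) = (-2)·e^(-t/2) + (-2t - 4)·(-1/2)·e^(-t/2) = (t)·e^(-t/2). Since e^(-t/2) > 0, the only critical point is t = 0.
g''(0) has the same sign as 1 > 0, so this is a local minimum.
g(0) = (-4)·e^(0) ≈ -4.0000.

0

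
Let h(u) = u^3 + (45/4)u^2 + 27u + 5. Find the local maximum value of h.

32

h'(u) = 3u^2 + (45/2)u + 27. Setting h'(u) = 0 gives u ∈ {-6, -3/2}.
Second-derivative test with h''(u) = 6u + 45/2: h''(-6) = -27/2 < 0 ⇒ local maximum; h''(-3/2) = 27/2 > 0 ⇒ local minimum.
So the local maximum value is h(-6) = 32.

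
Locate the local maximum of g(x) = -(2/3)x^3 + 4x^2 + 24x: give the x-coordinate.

6

g'(x) = -2x^2 + 8x + 24 = 0 at x = -2, 6.
g''(x) = -4x + 8. g''(-2) = 16 > 0 ⇒ local minimum; g''(6) = -16 < 0 ⇒ local maximum.
The local maximum is g(6) = 144.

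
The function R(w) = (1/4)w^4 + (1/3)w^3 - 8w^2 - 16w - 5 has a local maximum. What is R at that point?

35/12

R'(w) = w^3 + w^2 - 16w - 16. Setting R'(w) = 0 gives w ∈ {-4, -1, 4}.
R''(w) = 3w^2 + 2w - 16. R''(-4) = 24 > 0 ⇒ local minimum; R''(-1) = -15 < 0 ⇒ local maximum; R''(4) = 40 > 0 ⇒ local minimum.
So the local maximum value is R(-1) = 35/12.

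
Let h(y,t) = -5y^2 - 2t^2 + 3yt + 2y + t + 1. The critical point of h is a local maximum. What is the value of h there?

∂h/∂y = -10y + 3t + 2 = 0 and ∂h/∂t = 3y - 4t + 1 = 0, so (y, t) = (11/31, 16/31).
The Hessian has h_{yy} = -10, h_{tt} = -4, h_{yt} = 3, giving D = 31 > 0 with h_{yy} < 0, so the point is a local maximum.
h(11/31, 16/31) = 50/31.

50/31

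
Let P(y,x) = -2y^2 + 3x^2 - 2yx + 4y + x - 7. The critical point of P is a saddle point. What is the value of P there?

-71/14

∂P/∂y = -4y - 2x + 4 = 0 and ∂P/∂x = -2y + 6x + 1 = 0, so (y, x) = (13/14, 1/7).
The Hessian has P_{yy} = -4, P_{xx} = 6, P_{yx} = -2, giving D = -28 < 0, so the point is a saddle point.
P(13/14, 1/7) = -71/14.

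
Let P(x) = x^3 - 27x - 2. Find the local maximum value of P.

52

Critical points: P'(x) = 3x^2 - 27 vanishes at x = -3, 3.
Since P''(x) = 6x, we get P''(-3) = -18 < 0 ⇒ local maximum; P''(3) = 18 > 0 ⇒ local minimum.
So the local maximum value is P(-3) = 52.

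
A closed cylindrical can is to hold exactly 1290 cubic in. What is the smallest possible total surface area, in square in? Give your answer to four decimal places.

656.0058

With radius r and height h, πr²h = 1290 so h = 1290/(πr²), and S(r) = 2πr² + 2πrh = 2πr² + 2·1290/r.
S'(r) = 4πr − 2·1290/r² = 0 ⇒ r³ = 1290/(2π), so r ≈ 5.8993 and h = 2r ≈ 11.7987.
S''(r) = 4π + 4·1290/r³ > 0, so this is the minimum; S ≈ 656.0058.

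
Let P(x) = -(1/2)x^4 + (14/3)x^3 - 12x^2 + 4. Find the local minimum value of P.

Critical points: P'(x) = -2x^3 + 14x^2 - 24x vanishes at x = 0, 3, 4.
Second-derivative test with P''(x) = -6x^2 + 28x - 24: P''(0) = -24 < 0 ⇒ local maximum; P''(3) = 6 > 0 ⇒ local minimum; P''(4) = -8 < 0 ⇒ local maximum.
So the local minimum value is P(3) = -37/2.

-37/2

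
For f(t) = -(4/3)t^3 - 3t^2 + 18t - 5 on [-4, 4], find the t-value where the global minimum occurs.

4

f'(t) = -4t^2 - 6t + 18, which vanishes at t = -3 and t = 3/2.
Candidates: f(-4) = -119/3; f(-3) = -50; f(3/2) = 43/4; f(4) = -199/3.
Hence the absolute minimum is -199/3 at t = 4.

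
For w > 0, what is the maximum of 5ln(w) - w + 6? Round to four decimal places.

R'(w) = 5/w − 1 = 0 gives w = 5.
R''(w) = -5/w², which is negative for w > 0, so this is a local maximum.
R(5) = 5·ln(5) - 5 + 6 ≈ 9.0472.

9.0472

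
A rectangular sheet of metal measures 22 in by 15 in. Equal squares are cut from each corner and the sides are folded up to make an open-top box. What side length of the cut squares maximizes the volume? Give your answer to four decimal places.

2.9220

With cut size x, the volume is V(x) = x(22 − 2x)(15 − 2x) for 0 < x < 7.5.
V'(x) = 12x^2 − 148x + 330. Setting V'(x) = 0 gives x ≈ 2.9220 (the root in (0, 7.5)).
V''(x) = 24x − 148 is negative there, so this is the maximum; V ≈ 432.2349.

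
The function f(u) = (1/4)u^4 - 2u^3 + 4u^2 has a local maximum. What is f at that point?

4

f'(u) = u^3 - 6u^2 + 8u. Setting f'(u) = 0 gives u ∈ {0, 2, 4}.
f''(u) = 3u^2 - 12u + 8. f''(0) = 8 > 0 ⇒ local minimum; f''(2) = -4 < 0 ⇒ local maximum; f''(4) = 8 > 0 ⇒ local minimum.
So the local maximum value is f(2) = 4.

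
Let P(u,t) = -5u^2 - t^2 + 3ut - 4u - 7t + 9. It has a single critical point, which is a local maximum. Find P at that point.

∂P/∂u = -10u + 3t - 4 = 0 and ∂P/∂t = 3u - 2t - 7 = 0, so (u, t) = (-29/11, -82/11).
The Hessian has P_{uu} = -10, P_{tt} = -2, P_{ut} = 3, giving D = 11 > 0 with P_{uu} < 0, so the point is a local maximum.
P(-29/11, -82/11) = 444/11.

444/11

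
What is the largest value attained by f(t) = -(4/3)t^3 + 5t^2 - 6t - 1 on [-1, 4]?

f'(t) = -4t^2 + 10t - 6, which vanishes at t = 1 and t = 3/2.
Compare values at every candidate in [-1, 4]: f(-1) = 34/3; f(1) = -10/3; f(3/2) = -13/4; f(4) = -91/3.
So the maximum is f(-1) = 34/3.

34/3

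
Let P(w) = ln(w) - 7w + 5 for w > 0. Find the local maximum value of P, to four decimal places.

2.0541

P'(w) = 1/w − 7 = 0 gives w = 1/7.
P''(w) = -1/w², which is negative for w > 0, so this is a local maximum.
P(1/7) = 1·ln(1/7) - 1 + 5 ≈ 2.0541.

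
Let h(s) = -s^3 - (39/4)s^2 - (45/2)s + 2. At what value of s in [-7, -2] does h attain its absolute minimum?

-5

h'(s) = -3s^2 - (39/2)s - 45/2, whose only zero in [-7, -2] is s = -5.
Compare values at every candidate in [-7, -2]: h(-7) = 99/4; h(-5) = -17/4; h(-2) = 16.
So the minimum is h(-5) = -17/4.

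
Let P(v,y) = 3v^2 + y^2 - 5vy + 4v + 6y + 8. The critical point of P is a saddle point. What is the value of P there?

348/13

∂P/∂v = 6v - 5y + 4 = 0 and ∂P/∂y = -5v + 2y + 6 = 0, so (v, y) = (38/13, 56/13).
The Hessian has P_{vv} = 6, P_{yy} = 2, P_{vy} = -5, giving D = -13 < 0, so the point is a saddle point.
P(38/13, 56/13) = 348/13.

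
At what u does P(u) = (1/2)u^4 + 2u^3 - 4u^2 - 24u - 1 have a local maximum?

P'(u) = 2u^3 + 6u^2 - 8u - 24. Setting P'(u) = 0 gives u ∈ {-3, -2, 2}.
Second-derivative test with P''(u) = 6u^2 + 12u - 8: P''(-3) = 10 > 0 ⇒ local minimum; P''(-2) = -8 < 0 ⇒ local maximum; P''(2) = 40 > 0 ⇒ local minimum.
So the local maximum value is P(-2) = 23.

-2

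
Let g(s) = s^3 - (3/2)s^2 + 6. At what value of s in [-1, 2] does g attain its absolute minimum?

Differentiating, g'(s) = 3s^2 - 3s; which vanishes at s = 0 and s = 1.
Evaluating at the critical points and endpoints: g(-1) = 7/2,  g(0) = 6,  g(1) = 11/2,  g(2) = 8.
So the minimum is g(-1) = 7/2.

-1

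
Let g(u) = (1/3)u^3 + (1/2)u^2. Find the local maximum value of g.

g'(u) = u^2 + u. Setting g'(u) = 0 gives u ∈ {-1, 0}.
Since g''(u) = 2u + 1, we get g''(-1) = -1 < 0 ⇒ local maximum; g''(0) = 1 > 0 ⇒ local minimum.
Thus g has its local maximum at u = -1, with value 1/6.

1/6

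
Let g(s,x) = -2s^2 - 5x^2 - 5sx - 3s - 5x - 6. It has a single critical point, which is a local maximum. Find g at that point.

-14/3

∂g/∂s = -4s - 5x - 3 = 0 and ∂g/∂x = -5s - 10x - 5 = 0, so (s, x) = (-1/3, -1/3).
The Hessian has g_{ss} = -4, g_{xx} = -10, g_{sx} = -5, giving D = 15 > 0 with g_{ss} < 0, so the point is a local maximum.
g(-1/3, -1/3) = -14/3.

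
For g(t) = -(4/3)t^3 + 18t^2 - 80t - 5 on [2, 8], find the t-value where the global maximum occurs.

Differentiating, g'(t) = -4t^2 + 36t - 80; which vanishes at t = 4 and t = 5.
Evaluating at the critical points and endpoints: g(2) = -311/3; g(4) = -367/3; g(5) = -365/3; g(8) = -527/3.
The maximum over the interval is -311/3, attained at t = 2.

2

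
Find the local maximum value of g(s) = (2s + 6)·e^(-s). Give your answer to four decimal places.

By the product rule, g'(s) = (-2s - 4)·e^(-s). Since e^(-s) > 0, the only critical point is s = -2.
g''(-2) has the same sign as -2 < 0, so this is a local maximum.
g(-2) = (2)·e^(2) ≈ 14.7781.

14.7781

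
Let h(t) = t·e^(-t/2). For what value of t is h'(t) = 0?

h'(t) = 1·e^(-t/2) + (t)·(-1/2)·e^(-t/2) = (-(1/2)t + 1)·e^(-t/2). Since e^(-t/2) > 0, the only critical point is t = 2.
h''(2) has the same sign as -1/2 < 0, so this is a local maximum.
h(2) = (2)·e^(-1) ≈ 0.7358.

2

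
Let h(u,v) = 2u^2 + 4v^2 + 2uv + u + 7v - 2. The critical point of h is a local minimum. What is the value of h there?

-36/7

∂h/∂u = 4u + 2v + 1 = 0 and ∂h/∂v = 2u + 8v + 7 = 0, so (u, v) = (3/14, -13/14).
The Hessian has h_{uu} = 4, h_{vv} = 8, h_{uv} = 2, giving D = 28 > 0 with h_{uu} > 0, so the point is a local minimum.
h(3/14, -13/14) = -36/7.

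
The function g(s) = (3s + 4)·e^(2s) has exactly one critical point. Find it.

-11/6

By the product rule, g'(s) = (6s + 11)·e^(2s). Since e^(2s) > 0, the only critical point is s = -11/6.
g''(-11/6) has the same sign as 6 > 0, so this is a local minimum.
g(-11/6) = (-3/2)·e^(-11/3) ≈ -0.0383.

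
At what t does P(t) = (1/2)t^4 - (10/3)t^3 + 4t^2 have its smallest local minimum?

4

P'(t) = 2t^3 - 10t^2 + 8t = 0 at t = 0, 1, 4.
Second-derivative test with P''(t) = 6t^2 - 20t + 8: P''(0) = 8 > 0 ⇒ local minimum; P''(1) = -6 < 0 ⇒ local maximum; P''(4) = 24 > 0 ⇒ local minimum.
The smallest local minimum is P(4) = -64/3.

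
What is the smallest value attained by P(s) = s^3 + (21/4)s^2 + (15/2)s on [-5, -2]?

The derivative is 3s^2 + (21/2)s + 15/2, whose only zero in [-5, -2] is s = -5/2.
Compare values at every candidate in [-5, -2]: P(-5) = -125/4; P(-5/2) = -25/16; P(-2) = -2.
The minimum over the interval is -125/4, attained at s = -5.

-125/4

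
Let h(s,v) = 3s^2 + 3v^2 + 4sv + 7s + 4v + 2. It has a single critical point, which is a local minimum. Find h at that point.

∂h/∂s = 6s + 4v + 7 = 0 and ∂h/∂v = 4s + 6v + 4 = 0, so (s, v) = (-13/10, 1/5).
The Hessian has h_{ss} = 6, h_{vv} = 6, h_{sv} = 4, giving D = 20 > 0 with h_{ss} > 0, so the point is a local minimum.
h(-13/10, 1/5) = -43/20.

-43/20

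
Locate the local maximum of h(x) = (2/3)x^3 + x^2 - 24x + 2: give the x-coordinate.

h'(x) = 2x^2 + 2x - 24 = 0 at x = -4, 3.
Since h''(x) = 4x + 2, we get h''(-4) = -14 < 0 ⇒ local maximum; h''(3) = 14 > 0 ⇒ local minimum.
The local maximum is h(-4) = 214/3.

-4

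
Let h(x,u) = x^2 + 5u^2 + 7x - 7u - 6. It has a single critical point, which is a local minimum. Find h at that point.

∂h/∂x = 2x + 7 = 0 and ∂h/∂u = 10u - 7 = 0, so (x, u) = (-7/2, 7/10).
The Hessian has h_{xx} = 2, h_{uu} = 10, h_{xu} = 0, giving D = 20 > 0 with h_{xx} > 0, so the point is a local minimum.
h(-7/2, 7/10) = -207/10.

-207/10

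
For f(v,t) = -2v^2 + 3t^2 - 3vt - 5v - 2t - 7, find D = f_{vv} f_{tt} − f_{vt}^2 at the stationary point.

-33

∂f/∂v = -4v - 3t - 5 = 0 and ∂f/∂t = -3v + 6t - 2 = 0, so (v, t) = (-12/11, -7/33).
The Hessian has f_{vv} = -4, f_{tt} = 6, f_{vt} = -3, giving D = -33 < 0, so the point is a saddle point.
D = (-4)·(6) − (-3)^2 = -33.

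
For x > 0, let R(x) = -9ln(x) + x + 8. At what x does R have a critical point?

9

R'(x) = -9/x + 1 = 0 gives x = 9.
R''(x) = 9/x², which is positive for x > 0, so this is a local minimum.
R(9) = -9·ln(9) + 9 + 8 ≈ -2.7750.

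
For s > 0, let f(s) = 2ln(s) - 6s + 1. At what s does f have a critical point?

f'(s) = 2/s − 6 = 0 gives s = 1/3.
f''(s) = -2/s², which is negative for s > 0, so this is a local maximum.
f(1/3) = 2·ln(1/3) - 2 + 1 ≈ -3.1972.

1/3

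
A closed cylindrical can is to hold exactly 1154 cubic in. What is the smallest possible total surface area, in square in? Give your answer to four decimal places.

609.0483

With radius r and height h, πr²h = 1154 so h = 1154/(πr²), and S(r) = 2πr² + 2πrh = 2πr² + 2·1154/r.
S'(r) = 4πr − 2·1154/r² = 0 ⇒ r³ = 1154/(2π), so r ≈ 5.6843 and h = 2r ≈ 11.3686.
S''(r) = 4π + 4·1154/r³ > 0, so this is the minimum; S ≈ 609.0483.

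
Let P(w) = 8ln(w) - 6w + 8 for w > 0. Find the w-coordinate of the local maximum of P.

4/3

P'(w) = 8/w − 6 = 0 gives w = 4/3.
P''(w) = -8/w², which is negative for w > 0, so this is a local maximum.
P(4/3) = 8·ln(4/3) - 8 + 8 ≈ 2.3015.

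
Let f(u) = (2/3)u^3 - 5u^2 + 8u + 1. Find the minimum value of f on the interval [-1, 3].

f'(u) = 2u^2 - 10u + 8, whose only zero in [-1, 3] is u = 1.
Compare values at every candidate in [-1, 3]: f(-1) = -38/3; f(1) = 14/3; f(3) = -2.
The minimum over the interval is -38/3, attained at u = -1.

-38/3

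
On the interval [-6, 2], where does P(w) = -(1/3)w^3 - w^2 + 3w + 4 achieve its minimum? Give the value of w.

The derivative is -w^2 - 2w + 3, which vanishes at w = -3 and w = 1.
Evaluating at the critical points and endpoints: P(-6) = 22, P(-3) = -5, P(1) = 17/3, P(2) = 10/3.
Hence the absolute minimum is -5 at w = -3.

-3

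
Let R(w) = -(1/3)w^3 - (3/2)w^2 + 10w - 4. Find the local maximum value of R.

R'(w) = -w^2 - 3w + 10. Setting R'(w) = 0 gives w ∈ {-5, 2}.
R''(w) = -2w - 3. R''(-5) = 7 > 0 ⇒ local minimum; R''(2) = -7 < 0 ⇒ local maximum.
The local maximum is R(2) = 22/3.

22/3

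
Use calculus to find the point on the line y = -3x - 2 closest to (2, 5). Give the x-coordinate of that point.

Minimize D(x)^2 = (x - 2)^2 + (-3x - 7)^2.
d/dx[D^2] = 2(x - 2) + 2·(-3)·(-3x - 7) = 0 ⇒ x = -19/10.
Then y = 37/10 and the distance is √(169/10) ≈ 4.1110.

-19/10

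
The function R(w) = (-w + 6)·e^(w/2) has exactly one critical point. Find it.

R'(w) = (-1)·e^(w/2) + (-w + 6)·(1/2)·e^(w/2) = (-(1/2)w + 2)·e^(w/2). Since e^(w/2) > 0, the only critical point is w = 4.
R''(4) has the same sign as -1/2 < 0, so this is a local maximum.
R(4) = (2)·e^(2) ≈ 14.7781.

4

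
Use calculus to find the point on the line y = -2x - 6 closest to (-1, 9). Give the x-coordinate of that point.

-31/5

Minimize D(x)^2 = (x + 1)^2 + (-2x - 15)^2.
d/dx[D^2] = 2(x + 1) + 2·(-2)·(-2x - 15) = 0 ⇒ x = -31/5.
Then y = 32/5 and the distance is √(169/5) ≈ 5.8138.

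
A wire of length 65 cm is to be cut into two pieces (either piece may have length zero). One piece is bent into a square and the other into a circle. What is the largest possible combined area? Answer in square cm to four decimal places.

Let x be the length used for the square. Square side x/4; circle radius (65−x)/(2π).
A(x) = (x/4)² + π·((65−x)/(2π))² = x²/16 + (65−x)²/(4π) for 0 ≤ x ≤ 65. A'(x) = x/8 − (65−x)/(2π) = 0 gives x = 4·65/(π+4) ≈ 36.4064.
A'' > 0, so the interior critical point is a minimum; the maximum is at an endpoint. A(0) = 336.2148 and A(65) = 264.0625, so the largest area is 336.2148.

336.2148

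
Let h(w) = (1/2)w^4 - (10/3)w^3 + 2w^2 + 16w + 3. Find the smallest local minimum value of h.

-43/6

Critical points: h'(w) = 2w^3 - 10w^2 + 4w + 16 vanishes at w = -1, 2, 4.
Second-derivative test with h''(w) = 6w^2 - 20w + 4: h''(-1) = 30 > 0 ⇒ local minimum; h''(2) = -12 < 0 ⇒ local maximum; h''(4) = 20 > 0 ⇒ local minimum.
So the smallest local minimum value is h(-1) = -43/6.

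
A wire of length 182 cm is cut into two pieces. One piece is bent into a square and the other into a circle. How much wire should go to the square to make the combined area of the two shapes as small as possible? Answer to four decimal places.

101.9380

Let x be the length used for the square. Square side x/4; circle radius (182−x)/(2π).
A(x) = (x/4)² + π·((182−x)/(2π))² = x²/16 + (182−x)²/(4π) for 0 ≤ x ≤ 182. A'(x) = x/8 − (182−x)/(2π) = 0 gives x = 4·182/(π+4) ≈ 101.9380.
A'' = 1/8 + 1/(2π) > 0, so this gives the minimum combined area; x ≈ 101.9380 cm to the square.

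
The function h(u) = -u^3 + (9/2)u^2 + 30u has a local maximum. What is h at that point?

Critical points: h'(u) = -3u^2 + 9u + 30 vanishes at u = -2, 5.
Second-derivative test with h''(u) = -6u + 9: h''(-2) = 21 > 0 ⇒ local minimum; h''(5) = -21 < 0 ⇒ local maximum.
The local maximum is h(5) = 275/2.

275/2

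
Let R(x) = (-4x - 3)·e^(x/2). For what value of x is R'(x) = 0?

R'(x) = (-4)·e^(x/2) + (-4x - 3)·(1/2)·e^(x/2) = (-2x - 11/2)·e^(x/2). Since e^(x/2) > 0, the only critical point is x = -11/4.
R''(-11/4) has the same sign as -2 < 0, so this is a local maximum.
R(-11/4) = (8)·e^(-11/8) ≈ 2.0227.

-11/4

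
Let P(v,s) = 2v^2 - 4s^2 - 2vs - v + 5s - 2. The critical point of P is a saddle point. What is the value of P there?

-1

∂P/∂v = 4v - 2s - 1 = 0 and ∂P/∂s = -2v - 8s + 5 = 0, so (v, s) = (1/2, 1/2).
The Hessian has P_{vv} = 4, P_{ss} = -8, P_{vs} = -2, giving D = -36 < 0, so the point is a saddle point.
P(1/2, 1/2) = -1.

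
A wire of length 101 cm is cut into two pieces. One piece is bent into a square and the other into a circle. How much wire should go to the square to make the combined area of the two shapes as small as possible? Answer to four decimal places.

56.5700

Let x be the length used for the square. Square side x/4; circle radius (101−x)/(2π).
A(x) = (x/4)² + π·((101−x)/(2π))² = x²/16 + (101−x)²/(4π) for 0 ≤ x ≤ 101. A'(x) = x/8 − (101−x)/(2π) = 0 gives x = 4·101/(π+4) ≈ 56.5700.
A'' = 1/8 + 1/(2π) > 0, so this gives the minimum combined area; x ≈ 56.5700 cm to the square.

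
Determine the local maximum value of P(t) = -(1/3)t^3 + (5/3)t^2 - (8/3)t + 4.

8/3

Critical points: P'(t) = -t^2 + (10/3)t - 8/3 vanishes at t = 4/3, 2.
Second-derivative test with P''(t) = -2t + 10/3: P''(4/3) = 2/3 > 0 ⇒ local minimum; P''(2) = -2/3 < 0 ⇒ local maximum.
Thus P has its local maximum at t = 2, with value 8/3.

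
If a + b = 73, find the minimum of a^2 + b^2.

5329/2

With a + b = 73, a^2 + b^2 = a^2 + (73 − a)^2.
The derivative 2a − 2(73 − a) = 4a − 146 vanishes at a = 73/2; second derivative 4 > 0, a minimum.
The minimum is 2·(73/2)^2 = 5329/2.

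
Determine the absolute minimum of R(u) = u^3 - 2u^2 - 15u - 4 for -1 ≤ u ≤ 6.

R'(u) = 3u^2 - 4u - 15, whose only zero in [-1, 6] is u = 3.
Candidates: R(-1) = 8,  R(3) = -40,  R(6) = 50.
Hence the absolute minimum is -40 at u = 3.

-40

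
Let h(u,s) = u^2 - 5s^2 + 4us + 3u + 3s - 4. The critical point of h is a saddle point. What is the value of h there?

∂h/∂u = 2u + 4s + 3 = 0 and ∂h/∂s = 4u - 10s + 3 = 0, so (u, s) = (-7/6, -1/6).
The Hessian has h_{uu} = 2, h_{ss} = -10, h_{us} = 4, giving D = -36 < 0, so the point is a saddle point.
h(-7/6, -1/6) = -6.

-6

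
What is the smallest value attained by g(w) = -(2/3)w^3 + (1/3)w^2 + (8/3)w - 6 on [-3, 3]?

Differentiating, g'(w) = -2w^2 + (2/3)w + 8/3; which vanishes at w = -1 and w = 4/3.
Compare values at every candidate in [-3, 3]: g(-3) = 7; g(-1) = -23/3; g(4/3) = -278/81; g(3) = -13.
Hence the absolute minimum is -13 at w = 3.

-13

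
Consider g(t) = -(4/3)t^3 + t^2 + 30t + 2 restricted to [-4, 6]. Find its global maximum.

g'(t) = -4t^2 + 2t + 30, which vanishes at t = -5/2 and t = 3.
Candidates: g(-4) = -50/3, g(-5/2) = -551/12, g(3) = 65, g(6) = -70.
Hence the absolute maximum is 65 at t = 3.

65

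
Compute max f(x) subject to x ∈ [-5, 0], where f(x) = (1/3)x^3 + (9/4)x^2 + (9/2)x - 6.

The derivative is x^2 + (9/2)x + 9/2, which vanishes at x = -3 and x = -3/2.
Evaluating at the critical points and endpoints: f(-5) = -167/12; f(-3) = -33/4; f(-3/2) = -141/16; f(0) = -6.
So the maximum is f(0) = -6.

-6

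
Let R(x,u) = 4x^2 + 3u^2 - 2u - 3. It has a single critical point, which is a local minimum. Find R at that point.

∂R/∂x = 8x = 0 and ∂R/∂u = 6u - 2 = 0, so (x, u) = (0, 1/3).
The Hessian has R_{xx} = 8, R_{uu} = 6, R_{xu} = 0, giving D = 48 > 0 with R_{xx} > 0, so the point is a local minimum.
R(0, 1/3) = -10/3.

-10/3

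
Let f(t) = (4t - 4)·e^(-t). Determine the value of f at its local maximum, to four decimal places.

By the product rule, f'(t) = (-4t + 8)·e^(-t). Since e^(-t) > 0, the only critical point is t = 2.
f''(2) has the same sign as -4 < 0, so this is a local maximum.
f(2) = (4)·e^(-2) ≈ 0.5413.

0.5413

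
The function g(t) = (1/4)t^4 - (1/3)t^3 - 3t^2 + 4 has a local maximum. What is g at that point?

g'(t) = t^3 - t^2 - 6t = 0 at t = -2, 0, 3.
g''(t) = 3t^2 - 2t - 6. g''(-2) = 10 > 0 ⇒ local minimum; g''(0) = -6 < 0 ⇒ local maximum; g''(3) = 15 > 0 ⇒ local minimum.
The local maximum is g(0) = 4.

4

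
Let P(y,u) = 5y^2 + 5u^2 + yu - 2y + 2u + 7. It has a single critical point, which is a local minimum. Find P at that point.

59/9

∂P/∂y = 10y + u - 2 = 0 and ∂P/∂u = y + 10u + 2 = 0, so (y, u) = (2/9, -2/9).
The Hessian has P_{yy} = 10, P_{uu} = 10, P_{yu} = 1, giving D = 99 > 0 with P_{yy} > 0, so the point is a local minimum.
P(2/9, -2/9) = 59/9.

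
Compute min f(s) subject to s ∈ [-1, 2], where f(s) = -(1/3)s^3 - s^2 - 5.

Differentiating, f'(s) = -s^2 - 2s; whose only zero in [-1, 2] is s = 0.
Compare values at every candidate in [-1, 2]: f(-1) = -17/3; f(0) = -5; f(2) = -35/3.
Hence the absolute minimum is -35/3 at s = 2.

-35/3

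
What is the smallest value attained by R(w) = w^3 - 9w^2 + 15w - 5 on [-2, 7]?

The derivative is 3w^2 - 18w + 15, which vanishes at w = 1 and w = 5.
Candidates: R(-2) = -79, R(1) = 2, R(5) = -30, R(7) = 2.
So the minimum is R(-2) = -79.

-79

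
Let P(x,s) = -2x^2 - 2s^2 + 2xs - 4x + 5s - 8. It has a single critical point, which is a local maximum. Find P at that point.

∂P/∂x = -4x + 2s - 4 = 0 and ∂P/∂s = 2x - 4s + 5 = 0, so (x, s) = (-1/2, 1).
The Hessian has P_{xx} = -4, P_{ss} = -4, P_{xs} = 2, giving D = 12 > 0 with P_{xx} < 0, so the point is a local maximum.
P(-1/2, 1) = -9/2.

-9/2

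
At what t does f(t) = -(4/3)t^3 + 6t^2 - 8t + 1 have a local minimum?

f'(t) = -4t^2 + 12t - 8. Setting f'(t) = 0 gives t ∈ {1, 2}.
Since f''(t) = -8t + 12, we get f''(1) = 4 > 0 ⇒ local minimum; f''(2) = -4 < 0 ⇒ local maximum.
The local minimum is f(1) = -7/3.

1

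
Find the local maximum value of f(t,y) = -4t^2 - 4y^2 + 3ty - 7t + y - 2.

∂f/∂t = -8t + 3y - 7 = 0 and ∂f/∂y = 3t - 8y + 1 = 0, so (t, y) = (-53/55, -13/55).
The Hessian has f_{tt} = -8, f_{yy} = -8, f_{ty} = 3, giving D = 55 > 0 with f_{tt} < 0, so the point is a local maximum.
f(-53/55, -13/55) = 69/55.

69/55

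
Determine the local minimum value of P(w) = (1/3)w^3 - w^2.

-4/3

Critical points: P'(w) = w^2 - 2w vanishes at w = 0, 2.
Second-derivative test with P''(w) = 2w - 2: P''(0) = -2 < 0 ⇒ local maximum; P''(2) = 2 > 0 ⇒ local minimum.
The local minimum is P(2) = -4/3.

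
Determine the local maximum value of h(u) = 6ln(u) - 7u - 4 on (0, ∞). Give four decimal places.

-10.9249

h'(u) = 6/u − 7 = 0 gives u = 6/7.
h''(u) = -6/u², which is negative for u > 0, so this is a local maximum.
h(6/7) = 6·ln(6/7) - 6 - 4 ≈ -10.9249.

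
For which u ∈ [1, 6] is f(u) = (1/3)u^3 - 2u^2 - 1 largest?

6

f'(u) = u^2 - 4u, whose only zero in [1, 6] is u = 4.
Compare values at every candidate in [1, 6]: f(1) = -8/3, f(4) = -35/3, f(6) = -1.
Hence the absolute maximum is -1 at u = 6.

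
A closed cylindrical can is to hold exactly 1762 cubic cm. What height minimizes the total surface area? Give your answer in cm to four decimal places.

With radius r and height h, πr²h = 1762 so h = 1762/(πr²), and S(r) = 2πr² + 2πrh = 2πr² + 2·1762/r.
S'(r) = 4πr − 2·1762/r² = 0 ⇒ r³ = 1762/(2π), so r ≈ 6.5455 and h = 2r ≈ 13.0910.
S''(r) = 4π + 4·1762/r³ > 0, so this is the minimum; S ≈ 807.5792.

13.0910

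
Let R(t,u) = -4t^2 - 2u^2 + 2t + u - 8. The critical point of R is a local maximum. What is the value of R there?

∂R/∂t = -8t + 2 = 0 and ∂R/∂u = -4u + 1 = 0, so (t, u) = (1/4, 1/4).
The Hessian has R_{tt} = -8, R_{uu} = -4, R_{tu} = 0, giving D = 32 > 0 with R_{tt} < 0, so the point is a local maximum.
R(1/4, 1/4) = -61/8.

-61/8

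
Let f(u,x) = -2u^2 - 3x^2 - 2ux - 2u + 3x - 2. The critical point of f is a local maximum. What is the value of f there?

1/10

∂f/∂u = -4u - 2x - 2 = 0 and ∂f/∂x = -2u - 6x + 3 = 0, so (u, x) = (-9/10, 4/5).
The Hessian has f_{uu} = -4, f_{xx} = -6, f_{ux} = -2, giving D = 20 > 0 with f_{uu} < 0, so the point is a local maximum.
f(-9/10, 4/5) = 1/10.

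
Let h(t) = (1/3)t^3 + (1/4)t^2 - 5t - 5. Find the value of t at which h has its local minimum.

h'(t) = t^2 + (1/2)t - 5 = 0 at t = -5/2, 2.
Second-derivative test with h''(t) = 2t + 1/2: h''(-5/2) = -9/2 < 0 ⇒ local maximum; h''(2) = 9/2 > 0 ⇒ local minimum.
The local minimum is h(2) = -34/3.

2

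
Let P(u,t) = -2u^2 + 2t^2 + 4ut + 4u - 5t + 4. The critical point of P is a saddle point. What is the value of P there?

95/16

∂P/∂u = -4u + 4t + 4 = 0 and ∂P/∂t = 4u + 4t - 5 = 0, so (u, t) = (9/8, 1/8).
The Hessian has P_{uu} = -4, P_{tt} = 4, P_{ut} = 4, giving D = -32 < 0, so the point is a saddle point.
P(9/8, 1/8) = 95/16.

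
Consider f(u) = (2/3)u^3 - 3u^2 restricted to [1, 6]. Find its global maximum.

Differentiating, f'(u) = 2u^2 - 6u; whose only zero in [1, 6] is u = 3.
Candidates: f(1) = -7/3, f(3) = -9, f(6) = 36.
So the maximum is f(6) = 36.

36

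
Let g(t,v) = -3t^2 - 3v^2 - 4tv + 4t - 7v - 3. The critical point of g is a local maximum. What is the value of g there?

247/20

∂g/∂t = -6t - 4v + 4 = 0 and ∂g/∂v = -4t - 6v - 7 = 0, so (t, v) = (13/5, -29/10).
The Hessian has g_{tt} = -6, g_{vv} = -6, g_{tv} = -4, giving D = 20 > 0 with g_{tt} < 0, so the point is a local maximum.
g(13/5, -29/10) = 247/20.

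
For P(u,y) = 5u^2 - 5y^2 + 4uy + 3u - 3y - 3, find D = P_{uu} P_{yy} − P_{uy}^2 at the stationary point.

∂P/∂u = 10u + 4y + 3 = 0 and ∂P/∂y = 4u - 10y - 3 = 0, so (u, y) = (-9/58, -21/58).
The Hessian has P_{uu} = 10, P_{yy} = -10, P_{uy} = 4, giving D = -116 < 0, so the point is a saddle point.
D = (10)·(-10) − (4)^2 = -116.

-116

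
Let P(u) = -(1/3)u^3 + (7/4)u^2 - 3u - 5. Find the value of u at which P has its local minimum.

P'(u) = -u^2 + (7/2)u - 3 = 0 at u = 3/2, 2.
Since P''(u) = -2u + 7/2, we get P''(3/2) = 1/2 > 0 ⇒ local minimum; P''(2) = -1/2 < 0 ⇒ local maximum.
So the local minimum value is P(3/2) = -107/16.

3/2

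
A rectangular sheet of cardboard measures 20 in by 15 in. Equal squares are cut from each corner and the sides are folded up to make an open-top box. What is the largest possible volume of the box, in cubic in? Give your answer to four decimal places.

379.0378

With cut size x, the volume is V(x) = x(20 − 2x)(15 − 2x) for 0 < x < 7.5.
V'(x) = 12x^2 − 140x + 300. Setting V'(x) = 0 gives x ≈ 2.8287 (the root in (0, 7.5)).
V''(x) = 24x − 140 is negative there, so this is the maximum; V ≈ 379.0378.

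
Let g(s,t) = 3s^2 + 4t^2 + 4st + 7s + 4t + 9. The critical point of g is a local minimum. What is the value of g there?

∂g/∂s = 6s + 4t + 7 = 0 and ∂g/∂t = 4s + 8t + 4 = 0, so (s, t) = (-5/4, 1/8).
The Hessian has g_{ss} = 6, g_{tt} = 8, g_{st} = 4, giving D = 32 > 0 with g_{ss} > 0, so the point is a local minimum.
g(-5/4, 1/8) = 39/8.

39/8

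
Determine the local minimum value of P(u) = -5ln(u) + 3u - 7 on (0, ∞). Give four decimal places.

-4.5541

P'(u) = -5/u + 3 = 0 gives u = 5/3.
P''(u) = 5/u², which is positive for u > 0, so this is a local minimum.
P(5/3) = -5·ln(5/3) + 5 - 7 ≈ -4.5541.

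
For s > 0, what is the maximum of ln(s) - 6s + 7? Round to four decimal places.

h'(s) = 1/s − 6 = 0 gives s = 1/6.
h''(s) = -1/s², which is negative for s > 0, so this is a local maximum.
h(1/6) = 1·ln(1/6) - 1 + 7 ≈ 4.2082.

4.2082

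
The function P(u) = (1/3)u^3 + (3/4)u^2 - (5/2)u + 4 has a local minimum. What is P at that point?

31/12

Critical points: P'(u) = u^2 + (3/2)u - 5/2 vanishes at u = -5/2, 1.
Second-derivative test with P''(u) = 2u + 3/2: P''(-5/2) = -7/2 < 0 ⇒ local maximum; P''(1) = 7/2 > 0 ⇒ local minimum.
The local minimum is P(1) = 31/12.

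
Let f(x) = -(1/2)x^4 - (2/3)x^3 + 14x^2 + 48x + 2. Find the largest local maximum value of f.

742/3

Critical points: f'(x) = -2x^3 - 2x^2 + 28x + 48 vanishes at x = -3, -2, 4.
f''(x) = -6x^2 - 4x + 28. f''(-3) = -14 < 0 ⇒ local maximum; f''(-2) = 12 > 0 ⇒ local minimum; f''(4) = -84 < 0 ⇒ local maximum.
Thus f has its largest local maximum at x = 4, with value 742/3.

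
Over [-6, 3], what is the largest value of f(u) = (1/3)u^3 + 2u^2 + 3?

f'(u) = u^2 + 4u, which vanishes at u = -4 and u = 0.
Evaluating at the critical points and endpoints: f(-6) = 3,  f(-4) = 41/3,  f(0) = 3,  f(3) = 30.
Hence the absolute maximum is 30 at u = 3.

30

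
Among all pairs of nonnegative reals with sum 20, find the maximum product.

With x + y = 20, the product is P(x) = x(20 − x).
P'(x) = 20 − 2x = 0 gives x = 10; P'' = −2 < 0, so this is the maximum.
P = 10·10 = 100.

100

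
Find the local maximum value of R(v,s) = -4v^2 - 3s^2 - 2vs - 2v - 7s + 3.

∂R/∂v = -8v - 2s - 2 = 0 and ∂R/∂s = -2v - 6s - 7 = 0, so (v, s) = (1/22, -13/11).
The Hessian has R_{vv} = -8, R_{ss} = -6, R_{vs} = -2, giving D = 44 > 0 with R_{vv} < 0, so the point is a local maximum.
R(1/22, -13/11) = 78/11.

78/11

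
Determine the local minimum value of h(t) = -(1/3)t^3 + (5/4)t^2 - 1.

h'(t) = -t^2 + (5/2)t = 0 at t = 0, 5/2.
Second-derivative test with h''(t) = -2t + 5/2: h''(0) = 5/2 > 0 ⇒ local minimum; h''(5/2) = -5/2 < 0 ⇒ local maximum.
The local minimum is h(0) = -1.

-1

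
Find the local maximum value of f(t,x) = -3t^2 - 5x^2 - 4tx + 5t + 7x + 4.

7

∂f/∂t = -6t - 4x + 5 = 0 and ∂f/∂x = -4t - 10x + 7 = 0, so (t, x) = (1/2, 1/2).
The Hessian has f_{tt} = -6, f_{xx} = -10, f_{tx} = -4, giving D = 44 > 0 with f_{tt} < 0, so the point is a local maximum.
f(1/2, 1/2) = 7.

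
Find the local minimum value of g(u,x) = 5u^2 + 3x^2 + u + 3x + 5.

21/5

∂g/∂u = 10u + 1 = 0 and ∂g/∂x = 6x + 3 = 0, so (u, x) = (-1/10, -1/2).
The Hessian has g_{uu} = 10, g_{xx} = 6, g_{ux} = 0, giving D = 60 > 0 with g_{uu} > 0, so the point is a local minimum.
g(-1/10, -1/2) = 21/5.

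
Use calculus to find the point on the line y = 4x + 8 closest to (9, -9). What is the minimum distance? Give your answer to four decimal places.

Minimize D(x)^2 = (x - 9)^2 + (4x + 17)^2.
d/dx[D^2] = 2(x - 9) + 2·4·(4x + 17) = 0 ⇒ x = -59/17.
Then y = -100/17 and the distance is √(2809/17) ≈ 12.8544.

12.8544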